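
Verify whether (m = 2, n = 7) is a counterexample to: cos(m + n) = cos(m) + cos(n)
Yes

Substituting m = 2, n = 7:
LHS = cos(2 + 7) = cos(9) ≈ -0.9111
RHS = cos(2) + cos(7) ≈ 0.3378

Since LHS ≠ RHS, this pair disproves the claim.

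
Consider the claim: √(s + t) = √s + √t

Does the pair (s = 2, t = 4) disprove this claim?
Yes

Substituting s = 2, t = 4:
LHS = √(2 + 4) = √(6) ≈ 2.449
RHS = √2 + √4 = √(2) + 2 ≈ 3.414

Since LHS ≠ RHS, this pair disproves the claim.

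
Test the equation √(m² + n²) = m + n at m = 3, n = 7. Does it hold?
Substituting m = 3, n = 7:

LHS = √(3² + 7²) = √(58) ≈ 7.616
RHS = 3 + 7 = 10

LHS ≠ RHS, so the equation does not hold at this point.

Answer: Fails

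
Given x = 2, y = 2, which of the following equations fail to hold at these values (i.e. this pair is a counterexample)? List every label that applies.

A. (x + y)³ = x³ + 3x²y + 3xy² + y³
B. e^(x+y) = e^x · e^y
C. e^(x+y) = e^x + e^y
Evaluating each claim at the given values:
A. LHS = 64, RHS = 64 → holds here (LHS = RHS)
B. LHS = e^4 ≈ 54.6, RHS = e^4 ≈ 54.6 → holds here (LHS = RHS)
C. LHS = e^4 ≈ 54.6, RHS = 2·e^2 ≈ 14.78 → fails here (LHS ≠ RHS)

Answer: C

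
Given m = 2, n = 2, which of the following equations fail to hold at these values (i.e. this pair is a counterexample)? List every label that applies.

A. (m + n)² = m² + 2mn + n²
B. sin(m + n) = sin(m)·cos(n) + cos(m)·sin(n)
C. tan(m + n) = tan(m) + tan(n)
C

Evaluating each claim at the given values:
A. LHS = 16, RHS = 16 → holds here (LHS = RHS)
B. LHS = sin(4) ≈ -0.7568, RHS = 2·sin(2)·cos(2) ≈ -0.7568 → holds here (LHS = RHS)
C. LHS = tan(4) ≈ 1.158, RHS = 2·tan(2) ≈ -4.37 → fails here (LHS ≠ RHS)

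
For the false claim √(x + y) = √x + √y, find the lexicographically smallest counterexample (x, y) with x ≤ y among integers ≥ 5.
(x, y) = (5, 5)

Substituting (5, 5) into the claim:
LHS = √(5 + 5) = √(10) ≈ 3.162
RHS = √5 + √5 = 2·√(5) ≈ 4.472

Since LHS ≠ RHS, this pair disproves the claim, and no lexicographically smaller pair (x ≤ y, integers ≥ 5) does.

For instance (9, 9) is also a counterexample (LHS = 3·√(2) ≈ 4.243, RHS = 6), but it's lexicographically larger.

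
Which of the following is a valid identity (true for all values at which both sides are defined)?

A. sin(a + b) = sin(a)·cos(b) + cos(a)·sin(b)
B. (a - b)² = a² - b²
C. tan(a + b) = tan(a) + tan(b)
A

A: holds — e.g. at (5, 8), both sides equal sin(13) ≈ 0.4202.
B: fails at (3, 5) — LHS = 4, RHS = -16.
C: fails at (4, 5) — LHS = tan(9) ≈ -0.4523, RHS = tan(5) + tan(4) ≈ -2.223.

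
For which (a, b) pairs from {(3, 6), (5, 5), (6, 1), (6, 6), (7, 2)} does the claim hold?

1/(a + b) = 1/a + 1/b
Testing each pair:
(3, 6): LHS = 1/9, RHS = 1/2 → fails
(5, 5): LHS = 1/10, RHS = 2/5 → fails
(6, 1): LHS = 1/7, RHS = 7/6 → fails
(6, 6): LHS = 1/12, RHS = 1/3 → fails
(7, 2): LHS = 1/9, RHS = 9/14 → fails

No pair satisfies the claim.

Answer: None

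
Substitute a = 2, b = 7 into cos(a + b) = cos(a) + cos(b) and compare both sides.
LHS = cos(2 + 7) = cos(9) ≈ -0.9111
RHS = cos(2) + cos(7) ≈ 0.3378

LHS ≠ RHS (they differ by about 1.249), so the equation does not hold here.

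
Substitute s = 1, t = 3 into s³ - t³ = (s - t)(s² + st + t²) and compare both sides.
LHS = 1³ - 3³ = -26
RHS = (1 - 3)(1² + 1·3 + 3²) = -26

LHS = RHS: the two sides agree.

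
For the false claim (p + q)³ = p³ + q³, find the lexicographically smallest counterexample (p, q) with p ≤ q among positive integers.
Substituting (1, 1) into the claim:
LHS = (1 + 1)³ = 8
RHS = 1³ + 1³ = 2

Since LHS ≠ RHS, this pair disproves the claim, and no lexicographically smaller pair (p ≤ q, positive integers) does.

For instance (3, 8) is also a counterexample (LHS = 1331, RHS = 539), but it's lexicographically larger.

Answer: (p, q) = (1, 1)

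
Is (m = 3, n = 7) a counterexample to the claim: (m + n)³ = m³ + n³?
Substituting m = 3, n = 7:
LHS = (3 + 7)³ = 1000
RHS = 3³ + 7³ = 370

Since LHS ≠ RHS, this pair disproves the claim.

Answer: Yes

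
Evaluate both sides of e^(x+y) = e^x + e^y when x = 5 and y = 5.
LHS = e^(5+5) = e^10 ≈ 22026.5
RHS = e^5 + e^5 = 2·e^5 ≈ 296.8

LHS ≠ RHS (they differ by about 21729.6), so the equation does not hold here.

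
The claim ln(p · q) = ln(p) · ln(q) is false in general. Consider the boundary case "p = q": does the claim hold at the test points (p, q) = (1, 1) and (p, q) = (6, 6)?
Only at (1, 1)

At (1, 1): LHS = 0, RHS = 0 → equal
At (6, 6): LHS = ln(36) ≈ 3.584 ≠ RHS = ln(6)² ≈ 3.21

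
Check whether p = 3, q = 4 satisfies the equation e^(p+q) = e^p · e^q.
Holds

Substituting p = 3, q = 4:

LHS = e^(3+4) = e^7 ≈ 1097
RHS = e^3 · e^4 = e^7 ≈ 1097

LHS = RHS, so the equation holds at this point.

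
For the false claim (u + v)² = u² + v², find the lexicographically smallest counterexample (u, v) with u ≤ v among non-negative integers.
At (0, 2): both sides equal 4, so it holds there.
At (0, 3): both sides equal 9, so it holds there.

Substituting (1, 1) into the claim:
LHS = (1 + 1)² = 4
RHS = 1² + 1² = 2

Since LHS ≠ RHS, this pair disproves the claim, and no lexicographically smaller pair (u ≤ v, non-negative integers) does.

For instance (7, 7) is also a counterexample (LHS = 196, RHS = 98), but it's lexicographically larger.

Answer: (u, v) = (1, 1)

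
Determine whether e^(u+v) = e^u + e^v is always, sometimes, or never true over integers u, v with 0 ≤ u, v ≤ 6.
Never true

The claim fails for every pair in the range. For instance at (u, v) = (3, 1): LHS = e^4 ≈ 54.6, RHS = e + e^3 ≈ 22.8.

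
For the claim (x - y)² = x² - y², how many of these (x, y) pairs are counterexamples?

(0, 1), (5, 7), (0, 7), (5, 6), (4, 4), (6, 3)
Testing each pair:
(0, 1): LHS = 1, RHS = -1 → counterexample
(5, 7): LHS = 4, RHS = -24 → counterexample
(0, 7): LHS = 49, RHS = -49 → counterexample
(5, 6): LHS = 1, RHS = -11 → counterexample
(4, 4): LHS = 0, RHS = 0 → satisfies claim
(6, 3): LHS = 9, RHS = 27 → counterexample

That makes 5 counterexamples.

Answer: 5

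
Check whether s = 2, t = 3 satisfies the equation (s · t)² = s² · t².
Substituting s = 2, t = 3:

LHS = (2 · 3)² = 36
RHS = 2² · 3² = 36

LHS = RHS, so the equation holds at this point.

Answer: Holds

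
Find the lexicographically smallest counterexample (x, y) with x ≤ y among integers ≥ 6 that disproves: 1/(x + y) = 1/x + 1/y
Substituting (6, 6) into the claim:
LHS = 1/(6 + 6) = 1/12
RHS = 1/6 + 1/6 = 1/3

Since LHS ≠ RHS, this pair disproves the claim, and no lexicographically smaller pair (x ≤ y, integers ≥ 6) does.

For instance (10, 13) is also a counterexample (LHS = 1/23, RHS = 23/130), but it's lexicographically larger.

Answer: (x, y) = (6, 6)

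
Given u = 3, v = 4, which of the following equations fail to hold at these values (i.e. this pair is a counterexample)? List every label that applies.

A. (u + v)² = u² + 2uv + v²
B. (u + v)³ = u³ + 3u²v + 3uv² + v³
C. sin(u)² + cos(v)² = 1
C

Evaluating each claim at the given values:
A. LHS = 49, RHS = 49 → holds here (LHS = RHS)
B. LHS = 343, RHS = 343 → holds here (LHS = RHS)
C. LHS = sin(3)² + cos(4)² ≈ 0.4472, RHS = 1 → fails here (LHS ≠ RHS)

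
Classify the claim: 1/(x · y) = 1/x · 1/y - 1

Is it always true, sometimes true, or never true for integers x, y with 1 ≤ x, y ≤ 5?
The claim fails for every pair in the range. For instance at (x, y) = (2, 3): LHS = 1/6, RHS = -5/6.

Answer: Never true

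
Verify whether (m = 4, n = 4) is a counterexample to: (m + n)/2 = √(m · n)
No

Substituting m = 4, n = 4:
LHS = (4 + 4)/2 = 4
RHS = √(4 · 4) = 4

The sides agree, so this pair does not disprove the claim.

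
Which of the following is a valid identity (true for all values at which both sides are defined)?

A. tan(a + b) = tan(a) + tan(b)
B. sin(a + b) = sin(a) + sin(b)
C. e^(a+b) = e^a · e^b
A: fails at (1, 3) — LHS = tan(4) ≈ 1.158, RHS = tan(3) + tan(1) ≈ 1.415.
B: fails at (3, 5) — LHS = sin(8) ≈ 0.9894, RHS = sin(5) + sin(3) ≈ -0.8178.
C: holds — e.g. at (1, 1), both sides equal e^2 ≈ 7.389.

Answer: C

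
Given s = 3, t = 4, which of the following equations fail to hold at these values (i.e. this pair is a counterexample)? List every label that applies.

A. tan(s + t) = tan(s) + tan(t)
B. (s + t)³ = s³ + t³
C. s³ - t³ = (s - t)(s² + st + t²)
A, B

Evaluating each claim at the given values:
A. LHS = tan(7) ≈ 0.8714, RHS = tan(3) + tan(4) ≈ 1.015 → fails here (LHS ≠ RHS)
B. LHS = 343, RHS = 91 → fails here (LHS ≠ RHS)
C. LHS = -37, RHS = -37 → holds here (LHS = RHS)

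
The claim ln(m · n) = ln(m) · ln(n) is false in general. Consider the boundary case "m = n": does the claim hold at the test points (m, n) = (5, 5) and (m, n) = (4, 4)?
At (5, 5): LHS = ln(25) ≈ 3.219 ≠ RHS = ln(5)² ≈ 2.59
At (4, 4): LHS = ln(16) ≈ 2.773 ≠ RHS = ln(4)² ≈ 1.922

Answer: No, fails at both test points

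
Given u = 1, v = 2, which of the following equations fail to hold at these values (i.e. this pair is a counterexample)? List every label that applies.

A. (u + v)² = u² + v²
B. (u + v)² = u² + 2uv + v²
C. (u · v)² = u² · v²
Evaluating each claim at the given values:
A. LHS = 9, RHS = 5 → fails here (LHS ≠ RHS)
B. LHS = 9, RHS = 9 → holds here (LHS = RHS)
C. LHS = 4, RHS = 4 → holds here (LHS = RHS)

Answer: A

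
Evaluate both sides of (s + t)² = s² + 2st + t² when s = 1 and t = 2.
LHS = (1 + 2)² = 9
RHS = 1² + 2·1·2 + 2² = 9

LHS = RHS: the two sides agree.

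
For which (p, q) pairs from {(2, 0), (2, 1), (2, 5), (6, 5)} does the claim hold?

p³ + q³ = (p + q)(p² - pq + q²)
All pairs

Testing each pair:
(2, 0): LHS = 8, RHS = 8 → holds
(2, 1): LHS = 9, RHS = 9 → holds
(2, 5): LHS = 133, RHS = 133 → holds
(6, 5): LHS = 341, RHS = 341 → holds

Every pair satisfies the claim.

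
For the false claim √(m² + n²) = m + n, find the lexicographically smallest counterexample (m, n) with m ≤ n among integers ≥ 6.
(m, n) = (6, 6)

Substituting (6, 6) into the claim:
LHS = √(6² + 6²) = 6·√(2) ≈ 8.485
RHS = 6 + 6 = 12

Since LHS ≠ RHS, this pair disproves the claim, and no lexicographically smaller pair (m ≤ n, integers ≥ 6) does.

For instance (9, 9) is also a counterexample (LHS = 9·√(2) ≈ 12.73, RHS = 18), but it's lexicographically larger.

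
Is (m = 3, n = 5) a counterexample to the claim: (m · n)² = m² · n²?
No

Substituting m = 3, n = 5:
LHS = (3 · 5)² = 225
RHS = 3² · 5² = 225

The sides agree, so this pair does not disprove the claim.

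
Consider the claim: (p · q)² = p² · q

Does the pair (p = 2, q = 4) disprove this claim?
Substituting p = 2, q = 4:
LHS = (2 · 4)² = 64
RHS = 2² · 4 = 16

Since LHS ≠ RHS, this pair disproves the claim.

Answer: Yes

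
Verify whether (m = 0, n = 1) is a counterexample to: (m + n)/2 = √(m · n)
Substituting m = 0, n = 1:
LHS = (0 + 1)/2 = 1/2
RHS = √(0 · 1) = 0

Since LHS ≠ RHS, this pair disproves the claim.

Answer: Yes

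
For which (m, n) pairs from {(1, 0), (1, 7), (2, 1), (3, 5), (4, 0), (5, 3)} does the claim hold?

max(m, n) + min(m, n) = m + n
All pairs

Testing each pair:
(1, 0): LHS = 1, RHS = 1 → holds
(1, 7): LHS = 8, RHS = 8 → holds
(2, 1): LHS = 3, RHS = 3 → holds
(3, 5): LHS = 8, RHS = 8 → holds
(4, 0): LHS = 4, RHS = 4 → holds
(5, 3): LHS = 8, RHS = 8 → holds

Every pair satisfies the claim.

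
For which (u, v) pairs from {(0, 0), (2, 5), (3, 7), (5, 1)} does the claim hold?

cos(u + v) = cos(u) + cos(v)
Testing each pair:
(0, 0): LHS = 1, RHS = 2 → fails
(2, 5): LHS = cos(7) ≈ 0.7539, RHS = cos(2) + cos(5) ≈ -0.1325 → fails
(3, 7): LHS = cos(10) ≈ -0.8391, RHS = cos(3) + cos(7) ≈ -0.2361 → fails
(5, 1): LHS = cos(6) ≈ 0.9602, RHS = cos(5) + cos(1) ≈ 0.824 → fails

No pair satisfies the claim.

Answer: None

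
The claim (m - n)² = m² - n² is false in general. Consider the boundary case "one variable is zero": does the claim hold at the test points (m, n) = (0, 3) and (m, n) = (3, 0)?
Only at (3, 0)

At (0, 3): LHS = 9 ≠ RHS = -9
At (3, 0): LHS = 9, RHS = 9 → equal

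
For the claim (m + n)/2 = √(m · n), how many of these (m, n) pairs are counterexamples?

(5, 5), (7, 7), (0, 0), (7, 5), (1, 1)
Testing each pair:
(5, 5): LHS = 5, RHS = 5 → satisfies claim
(7, 7): LHS = 7, RHS = 7 → satisfies claim
(0, 0): LHS = 0, RHS = 0 → satisfies claim
(7, 5): LHS = 6, RHS = √(35) ≈ 5.916 → counterexample
(1, 1): LHS = 1, RHS = 1 → satisfies claim

That makes 1 counterexample.

Answer: 1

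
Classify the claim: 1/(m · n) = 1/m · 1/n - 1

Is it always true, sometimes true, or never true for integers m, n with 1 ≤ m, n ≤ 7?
The claim fails for every pair in the range. For instance at (m, n) = (1, 3): LHS = 1/3, RHS = -2/3.

Answer: Never true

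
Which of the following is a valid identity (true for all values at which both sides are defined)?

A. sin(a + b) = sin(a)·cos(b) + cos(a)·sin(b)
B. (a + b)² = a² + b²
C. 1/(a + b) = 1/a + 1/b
A: holds — e.g. at (5, 8), both sides equal sin(13) ≈ 0.4202.
B: fails at (1, 4) — LHS = 25, RHS = 17.
C: fails at (6, 7) — LHS = 1/13, RHS = 13/42.

Answer: A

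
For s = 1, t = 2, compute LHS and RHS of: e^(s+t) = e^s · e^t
LHS = e^(1+2) = e^3 ≈ 20.09
RHS = e^1 · e^2 = e^3 ≈ 20.09

LHS = RHS: the two sides agree.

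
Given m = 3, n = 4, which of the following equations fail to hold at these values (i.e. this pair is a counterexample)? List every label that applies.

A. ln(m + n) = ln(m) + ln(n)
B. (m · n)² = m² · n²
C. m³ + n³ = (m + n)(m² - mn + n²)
A

Evaluating each claim at the given values:
A. LHS = ln(7) ≈ 1.946, RHS = ln(3) + ln(4) ≈ 2.485 → fails here (LHS ≠ RHS)
B. LHS = 144, RHS = 144 → holds here (LHS = RHS)
C. LHS = 91, RHS = 91 → holds here (LHS = RHS)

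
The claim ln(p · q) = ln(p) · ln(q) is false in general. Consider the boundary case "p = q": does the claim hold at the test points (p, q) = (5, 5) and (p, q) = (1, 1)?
At (5, 5): LHS = ln(25) ≈ 3.219 ≠ RHS = ln(5)² ≈ 2.59
At (1, 1): LHS = 0, RHS = 0 → equal

Answer: Only at (1, 1)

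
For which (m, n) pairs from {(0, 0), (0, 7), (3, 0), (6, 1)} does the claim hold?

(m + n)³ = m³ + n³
(0, 0), (0, 7), (3, 0)

Testing each pair:
(0, 0): LHS = 0, RHS = 0 → holds
(0, 7): LHS = 343, RHS = 343 → holds
(3, 0): LHS = 27, RHS = 27 → holds
(6, 1): LHS = 343, RHS = 217 → fails

3 of 4 pairs satisfy the claim.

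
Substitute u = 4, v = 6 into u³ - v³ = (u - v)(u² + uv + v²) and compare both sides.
LHS = 4³ - 6³ = -152
RHS = (4 - 6)(4² + 4·6 + 6²) = -152

LHS = RHS: the two sides agree.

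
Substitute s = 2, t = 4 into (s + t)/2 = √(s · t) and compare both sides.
LHS = (2 + 4)/2 = 3
RHS = √(2 · 4) = 2·√(2) ≈ 2.828

LHS ≠ RHS (they differ by about 0.1716), so the equation does not hold here.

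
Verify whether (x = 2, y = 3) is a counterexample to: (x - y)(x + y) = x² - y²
Substituting x = 2, y = 3:
LHS = (2 - 3)(2 + 3) = -5
RHS = 2² - 3² = -5

The sides agree, so this pair does not disprove the claim.

Answer: No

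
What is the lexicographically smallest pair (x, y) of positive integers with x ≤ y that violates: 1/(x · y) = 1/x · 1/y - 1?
Substituting (1, 1) into the claim:
LHS = 1/(1 · 1) = 1
RHS = 1/1 · 1/1 - 1 = 0

Since LHS ≠ RHS, this pair disproves the claim, and no lexicographically smaller pair (x ≤ y, positive integers) does.

For instance (3, 4) is also a counterexample (LHS = 1/12, RHS = -11/12), but it's lexicographically larger.

Answer: (x, y) = (1, 1)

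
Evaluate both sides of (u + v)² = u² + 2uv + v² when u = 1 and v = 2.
LHS = (1 + 2)² = 9
RHS = 1² + 2·1·2 + 2² = 9

LHS = RHS: the two sides agree.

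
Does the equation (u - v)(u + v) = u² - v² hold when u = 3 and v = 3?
Substituting u = 3, v = 3:

LHS = (3 - 3)(3 + 3) = 0
RHS = 3² - 3² = 0

LHS = RHS, so the equation holds at this point.

Answer: Holds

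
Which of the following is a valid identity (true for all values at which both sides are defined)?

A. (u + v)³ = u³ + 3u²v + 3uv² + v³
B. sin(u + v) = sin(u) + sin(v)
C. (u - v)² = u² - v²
A: holds — e.g. at (3, 7), both sides equal 1000.
B: fails at (1, 2) — LHS = sin(3) ≈ 0.1411, RHS = sin(1) + sin(2) ≈ 1.751.
C: fails at (3, 4) — LHS = 1, RHS = -7.

Answer: A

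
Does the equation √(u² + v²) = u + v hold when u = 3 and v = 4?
Fails

Substituting u = 3, v = 4:

LHS = √(3² + 4²) = 5
RHS = 3 + 4 = 7

LHS ≠ RHS, so the equation does not hold at this point.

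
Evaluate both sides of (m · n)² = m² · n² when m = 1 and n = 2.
LHS = (1 · 2)² = 4
RHS = 1² · 2² = 4

LHS = RHS: the two sides agree.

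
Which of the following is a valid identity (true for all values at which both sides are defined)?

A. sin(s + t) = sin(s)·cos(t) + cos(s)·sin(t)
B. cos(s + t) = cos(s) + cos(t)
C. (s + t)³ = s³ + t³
A

A: holds — e.g. at (4, 6), both sides equal sin(10) ≈ -0.544.
B: fails at (1, 4) — LHS = cos(5) ≈ 0.2837, RHS = cos(4) + cos(1) ≈ -0.1133.
C: fails at (2, 4) — LHS = 216, RHS = 72.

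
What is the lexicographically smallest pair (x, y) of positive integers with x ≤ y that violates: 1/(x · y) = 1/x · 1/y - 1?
Substituting (1, 1) into the claim:
LHS = 1/(1 · 1) = 1
RHS = 1/1 · 1/1 - 1 = 0

Since LHS ≠ RHS, this pair disproves the claim, and no lexicographically smaller pair (x ≤ y, positive integers) does.

For instance (1, 6) is also a counterexample (LHS = 1/6, RHS = -5/6), but it's lexicographically larger.

Answer: (x, y) = (1, 1)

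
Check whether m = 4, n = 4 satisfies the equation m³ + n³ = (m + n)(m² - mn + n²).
Holds

Substituting m = 4, n = 4:

LHS = 4³ + 4³ = 128
RHS = (4 + 4)(4² - 4·4 + 4²) = 128

LHS = RHS, so the equation holds at this point.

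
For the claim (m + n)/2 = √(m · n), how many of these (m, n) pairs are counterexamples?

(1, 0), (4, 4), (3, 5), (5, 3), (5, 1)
4

Testing each pair:
(1, 0): LHS = 1/2, RHS = 0 → counterexample
(4, 4): LHS = 4, RHS = 4 → satisfies claim
(3, 5): LHS = 4, RHS = √(15) ≈ 3.873 → counterexample
(5, 3): LHS = 4, RHS = √(15) ≈ 3.873 → counterexample
(5, 1): LHS = 3, RHS = √(5) ≈ 2.236 → counterexample

That makes 4 counterexamples.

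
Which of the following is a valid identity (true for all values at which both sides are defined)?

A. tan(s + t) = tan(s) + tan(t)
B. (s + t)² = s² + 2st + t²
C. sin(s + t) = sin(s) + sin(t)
B

A: fails at (1, 5) — LHS = tan(6) ≈ -0.291, RHS = tan(5) + tan(1) ≈ -1.823.
B: holds — e.g. at (2, 5), both sides equal 49.
C: fails at (3, 4) — LHS = sin(7) ≈ 0.657, RHS = sin(4) + sin(3) ≈ -0.6157.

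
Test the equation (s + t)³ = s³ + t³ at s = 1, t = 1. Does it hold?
Fails

Substituting s = 1, t = 1:

LHS = (1 + 1)³ = 8
RHS = 1³ + 1³ = 2

LHS ≠ RHS, so the equation does not hold at this point.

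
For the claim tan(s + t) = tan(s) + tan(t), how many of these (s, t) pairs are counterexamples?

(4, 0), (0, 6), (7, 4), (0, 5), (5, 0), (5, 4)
2

Testing each pair:
(4, 0): LHS = tan(4) ≈ 1.158, RHS = tan(4) ≈ 1.158 → satisfies claim
(0, 6): LHS = tan(6) ≈ -0.291, RHS = tan(6) ≈ -0.291 → satisfies claim
(7, 4): LHS = tan(11) ≈ -226, RHS = tan(7) + tan(4) ≈ 2.029 → counterexample
(0, 5): LHS = tan(5) ≈ -3.381, RHS = tan(5) ≈ -3.381 → satisfies claim
(5, 0): LHS = tan(5) ≈ -3.381, RHS = tan(5) ≈ -3.381 → satisfies claim
(5, 4): LHS = tan(9) ≈ -0.4523, RHS = tan(5) + tan(4) ≈ -2.223 → counterexample

That makes 2 counterexamples.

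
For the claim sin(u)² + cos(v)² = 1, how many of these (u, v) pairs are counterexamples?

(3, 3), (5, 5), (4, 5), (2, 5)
2

Testing each pair:
(3, 3): LHS = sin(3)² + cos(3)² = 1, RHS = 1 → satisfies claim
(5, 5): LHS = cos(5)² + sin(5)² = 1, RHS = 1 → satisfies claim
(4, 5): LHS = cos(5)² + sin(4)² ≈ 0.6532, RHS = 1 → counterexample
(2, 5): LHS = cos(5)² + sin(2)² ≈ 0.9073, RHS = 1 → counterexample

That makes 2 counterexamples.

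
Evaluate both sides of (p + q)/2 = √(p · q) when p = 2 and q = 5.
LHS = (2 + 5)/2 = 7/2
RHS = √(2 · 5) = √(10) ≈ 3.162

LHS ≠ RHS (they differ by about 0.3377), so the equation does not hold here.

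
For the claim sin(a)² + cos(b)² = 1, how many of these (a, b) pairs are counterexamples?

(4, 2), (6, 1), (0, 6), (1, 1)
Testing each pair:
(4, 2): LHS = cos(2)² + sin(4)² ≈ 0.7459, RHS = 1 → counterexample
(6, 1): LHS = sin(6)² + cos(1)² ≈ 0.37, RHS = 1 → counterexample
(0, 6): LHS = cos(6)² ≈ 0.9219, RHS = 1 → counterexample
(1, 1): LHS = cos(1)² + sin(1)² = 1, RHS = 1 → satisfies claim

That makes 3 counterexamples.

Answer: 3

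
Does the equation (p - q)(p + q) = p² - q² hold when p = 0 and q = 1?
Holds

Substituting p = 0, q = 1:

LHS = (0 - 1)(0 + 1) = -1
RHS = 0² - 1² = -1

LHS = RHS, so the equation holds at this point.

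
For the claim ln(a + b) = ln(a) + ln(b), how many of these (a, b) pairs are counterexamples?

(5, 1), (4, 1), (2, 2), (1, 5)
3

Testing each pair:
(5, 1): LHS = ln(6) ≈ 1.792, RHS = ln(5) ≈ 1.609 → counterexample
(4, 1): LHS = ln(5) ≈ 1.609, RHS = ln(4) ≈ 1.386 → counterexample
(2, 2): LHS = ln(4) ≈ 1.386, RHS = 2·ln(2) ≈ 1.386 → satisfies claim
(1, 5): LHS = ln(6) ≈ 1.792, RHS = ln(5) ≈ 1.609 → counterexample

That makes 3 counterexamples.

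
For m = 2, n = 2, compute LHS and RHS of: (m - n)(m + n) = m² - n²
LHS = (2 - 2)(2 + 2) = 0
RHS = 2² - 2² = 0

LHS = RHS: the two sides agree.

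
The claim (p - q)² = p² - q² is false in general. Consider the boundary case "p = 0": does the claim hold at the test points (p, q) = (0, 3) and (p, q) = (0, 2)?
No, fails at both test points

At (0, 3): LHS = 9 ≠ RHS = -9
At (0, 2): LHS = 4 ≠ RHS = -4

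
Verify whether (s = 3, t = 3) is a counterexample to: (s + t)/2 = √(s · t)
No

Substituting s = 3, t = 3:
LHS = (3 + 3)/2 = 3
RHS = √(3 · 3) = 3

The sides agree, so this pair does not disprove the claim.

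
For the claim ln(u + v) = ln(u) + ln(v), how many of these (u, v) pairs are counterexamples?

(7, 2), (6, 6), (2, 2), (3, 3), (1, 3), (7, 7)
Testing each pair:
(7, 2): LHS = ln(9) ≈ 2.197, RHS = ln(2) + ln(7) ≈ 2.639 → counterexample
(6, 6): LHS = ln(12) ≈ 2.485, RHS = 2·ln(6) ≈ 3.584 → counterexample
(2, 2): LHS = ln(4) ≈ 1.386, RHS = 2·ln(2) ≈ 1.386 → satisfies claim
(3, 3): LHS = ln(6) ≈ 1.792, RHS = 2·ln(3) ≈ 2.197 → counterexample
(1, 3): LHS = ln(4) ≈ 1.386, RHS = ln(3) ≈ 1.099 → counterexample
(7, 7): LHS = ln(14) ≈ 2.639, RHS = 2·ln(7) ≈ 3.892 → counterexample

That makes 5 counterexamples.

Answer: 5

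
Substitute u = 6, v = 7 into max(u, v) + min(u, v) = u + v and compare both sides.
LHS = max(6, 7) + min(6, 7) = 13
RHS = 6 + 7 = 13

LHS = RHS: the two sides agree.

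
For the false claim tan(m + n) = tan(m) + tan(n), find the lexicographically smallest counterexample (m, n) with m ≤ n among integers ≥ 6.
(m, n) = (6, 6)

Substituting (6, 6) into the claim:
LHS = tan(6 + 6) = tan(12) ≈ -0.6359
RHS = tan(6) + tan(6) = 2·tan(6) ≈ -0.582

Since LHS ≠ RHS, this pair disproves the claim, and no lexicographically smaller pair (m ≤ n, integers ≥ 6) does.

For instance (7, 10) is also a counterexample (LHS = tan(17) ≈ 3.494, RHS = tan(10) + tan(7) ≈ 1.52), but it's lexicographically larger.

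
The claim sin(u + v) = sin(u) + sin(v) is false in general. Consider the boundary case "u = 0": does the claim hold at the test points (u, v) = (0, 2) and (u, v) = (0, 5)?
Yes, holds at both test points

At (0, 2): LHS = sin(2) ≈ 0.9093, RHS = sin(2) ≈ 0.9093 → equal
At (0, 5): LHS = sin(5) ≈ -0.9589, RHS = sin(5) ≈ -0.9589 → equal

So the claim does hold at both of these boundary points, even though it is not an identity.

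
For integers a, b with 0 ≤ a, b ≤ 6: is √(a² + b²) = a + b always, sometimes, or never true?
It holds at (a, b) = (0, 6) (both sides equal 6), but fails at (a, b) = (6, 4) (LHS = 2·√(13) ≈ 7.211, RHS = 10).

Answer: Sometimes true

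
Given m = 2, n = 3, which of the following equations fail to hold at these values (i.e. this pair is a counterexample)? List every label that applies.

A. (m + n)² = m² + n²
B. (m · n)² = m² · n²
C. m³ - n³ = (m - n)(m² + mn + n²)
A

Evaluating each claim at the given values:
A. LHS = 25, RHS = 13 → fails here (LHS ≠ RHS)
B. LHS = 36, RHS = 36 → holds here (LHS = RHS)
C. LHS = -19, RHS = -19 → holds here (LHS = RHS)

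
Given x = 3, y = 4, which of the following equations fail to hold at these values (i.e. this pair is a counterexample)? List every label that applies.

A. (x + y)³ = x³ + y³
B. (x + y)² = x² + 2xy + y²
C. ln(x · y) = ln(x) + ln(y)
Evaluating each claim at the given values:
A. LHS = 343, RHS = 91 → fails here (LHS ≠ RHS)
B. LHS = 49, RHS = 49 → holds here (LHS = RHS)
C. LHS = ln(12) ≈ 2.485, RHS = ln(3) + ln(4) ≈ 2.485 → holds here (LHS = RHS)

Answer: A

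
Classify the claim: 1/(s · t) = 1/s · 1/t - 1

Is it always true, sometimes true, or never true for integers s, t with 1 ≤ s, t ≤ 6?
The claim fails for every pair in the range. For instance at (s, t) = (1, 6): LHS = 1/6, RHS = -5/6.

Answer: Never true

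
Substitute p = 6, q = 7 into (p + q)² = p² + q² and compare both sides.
LHS = (6 + 7)² = 169
RHS = 6² + 7² = 85

LHS ≠ RHS, so the equation does not hold here.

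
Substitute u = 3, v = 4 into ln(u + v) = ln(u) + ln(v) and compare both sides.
LHS = ln(3 + 4) = ln(7) ≈ 1.946
RHS = ln(3) + ln(4) ≈ 2.485

LHS ≠ RHS (they differ by about 0.539), so the equation does not hold here.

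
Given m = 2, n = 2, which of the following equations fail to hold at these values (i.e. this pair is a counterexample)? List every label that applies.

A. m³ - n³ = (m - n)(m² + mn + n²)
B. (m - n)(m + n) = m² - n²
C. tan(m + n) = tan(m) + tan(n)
C

Evaluating each claim at the given values:
A. LHS = 0, RHS = 0 → holds here (LHS = RHS)
B. LHS = 0, RHS = 0 → holds here (LHS = RHS)
C. LHS = tan(4) ≈ 1.158, RHS = 2·tan(2) ≈ -4.37 → fails here (LHS ≠ RHS)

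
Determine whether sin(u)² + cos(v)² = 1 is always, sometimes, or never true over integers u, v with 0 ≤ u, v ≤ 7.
Sometimes true

It holds at (u, v) = (5, 5) (both sides equal 1), but fails at (u, v) = (3, 5) (LHS = sin(3)² + cos(5)² ≈ 0.1004, RHS = 1).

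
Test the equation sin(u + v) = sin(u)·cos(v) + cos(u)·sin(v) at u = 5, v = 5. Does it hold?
Holds

Substituting u = 5, v = 5:

LHS = sin(5 + 5) = sin(10) ≈ -0.544
RHS = sin(5)·cos(5) + cos(5)·sin(5) = 2·sin(5)·cos(5) ≈ -0.544

LHS = RHS, so the equation holds at this point.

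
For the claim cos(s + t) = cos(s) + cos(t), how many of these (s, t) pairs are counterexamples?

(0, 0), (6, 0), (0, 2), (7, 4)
Testing each pair:
(0, 0): LHS = 1, RHS = 2 → counterexample
(6, 0): LHS = cos(6) ≈ 0.9602, RHS = cos(6) + 1 ≈ 1.96 → counterexample
(0, 2): LHS = cos(2) ≈ -0.4161, RHS = cos(2) + 1 ≈ 0.5839 → counterexample
(7, 4): LHS = cos(11) ≈ 0.004426, RHS = cos(4) + cos(7) ≈ 0.1003 → counterexample

That makes 4 counterexamples.

Answer: 4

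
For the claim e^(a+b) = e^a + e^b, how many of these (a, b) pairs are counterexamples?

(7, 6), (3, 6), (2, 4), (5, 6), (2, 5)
5

Testing each pair:
(7, 6): LHS = e^13 ≈ 442413.4, RHS = e^6 + e^7 ≈ 1500 → counterexample
(3, 6): LHS = e^9 ≈ 8103, RHS = e^3 + e^6 ≈ 423.5 → counterexample
(2, 4): LHS = e^6 ≈ 403.4, RHS = e^2 + e^4 ≈ 61.99 → counterexample
(5, 6): LHS = e^11 ≈ 59874.1, RHS = e^5 + e^6 ≈ 551.8 → counterexample
(2, 5): LHS = e^7 ≈ 1097, RHS = e^2 + e^5 ≈ 155.8 → counterexample

That makes 5 counterexamples.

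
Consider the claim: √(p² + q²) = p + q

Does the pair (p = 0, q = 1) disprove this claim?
Substituting p = 0, q = 1:
LHS = √(0² + 1²) = 1
RHS = 0 + 1 = 1

The sides agree, so this pair does not disprove the claim.

Answer: No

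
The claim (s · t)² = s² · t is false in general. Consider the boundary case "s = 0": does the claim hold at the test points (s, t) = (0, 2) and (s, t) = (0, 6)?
Yes, holds at both test points

At (0, 2): LHS = 0, RHS = 0 → equal
At (0, 6): LHS = 0, RHS = 0 → equal

So the claim does hold at both of these boundary points, even though it is not an identity.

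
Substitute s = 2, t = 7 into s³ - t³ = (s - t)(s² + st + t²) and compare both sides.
LHS = 2³ - 7³ = -335
RHS = (2 - 7)(2² + 2·7 + 7²) = -335

LHS = RHS: the two sides agree.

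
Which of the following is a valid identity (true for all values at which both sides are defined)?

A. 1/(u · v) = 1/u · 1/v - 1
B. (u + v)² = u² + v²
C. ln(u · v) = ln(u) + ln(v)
C

A: fails at (2, 3) — LHS = 1/6, RHS = -5/6.
B: fails at (2, 2) — LHS = 16, RHS = 8.
C: holds — e.g. at (1, 2), both sides equal ln(2) ≈ 0.6931.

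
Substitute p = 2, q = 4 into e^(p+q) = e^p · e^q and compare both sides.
LHS = e^(2+4) = e^6 ≈ 403.4
RHS = e^2 · e^4 = e^6 ≈ 403.4

LHS = RHS: the two sides agree.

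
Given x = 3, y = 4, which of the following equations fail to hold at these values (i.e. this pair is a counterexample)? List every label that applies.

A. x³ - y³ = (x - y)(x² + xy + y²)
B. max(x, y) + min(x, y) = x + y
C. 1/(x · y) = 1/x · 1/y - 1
Evaluating each claim at the given values:
A. LHS = -37, RHS = -37 → holds here (LHS = RHS)
B. LHS = 7, RHS = 7 → holds here (LHS = RHS)
C. LHS = 1/12, RHS = -11/12 → fails here (LHS ≠ RHS)

Answer: C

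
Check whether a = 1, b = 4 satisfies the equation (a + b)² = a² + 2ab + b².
Substituting a = 1, b = 4:

LHS = (1 + 4)² = 25
RHS = 1² + 2·1·4 + 4² = 25

LHS = RHS, so the equation holds at this point.

Answer: Holds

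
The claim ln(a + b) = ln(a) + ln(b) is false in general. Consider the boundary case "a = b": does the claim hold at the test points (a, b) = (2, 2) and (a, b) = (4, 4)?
Only at (2, 2)

At (2, 2): LHS = ln(4) ≈ 1.386, RHS = 2·ln(2) ≈ 1.386 → equal
At (4, 4): LHS = ln(8) ≈ 2.079 ≠ RHS = 2·ln(4) ≈ 2.773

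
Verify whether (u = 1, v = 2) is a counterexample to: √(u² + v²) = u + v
Substituting u = 1, v = 2:
LHS = √(1² + 2²) = √(5) ≈ 2.236
RHS = 1 + 2 = 3

Since LHS ≠ RHS, this pair disproves the claim.

Answer: Yes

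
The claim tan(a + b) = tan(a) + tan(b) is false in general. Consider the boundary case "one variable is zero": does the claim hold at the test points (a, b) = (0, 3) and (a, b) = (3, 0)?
At (0, 3): LHS = tan(3) ≈ -0.1425, RHS = tan(3) ≈ -0.1425 → equal
At (3, 0): LHS = tan(3) ≈ -0.1425, RHS = tan(3) ≈ -0.1425 → equal

So the claim does hold at both of these boundary points, even though it is not an identity.

Answer: Yes, holds at both test points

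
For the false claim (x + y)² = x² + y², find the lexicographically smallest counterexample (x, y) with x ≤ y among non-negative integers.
At (0, 1): both sides equal 1, so it holds there.
At (0, 6): both sides equal 36, so it holds there.

Substituting (1, 1) into the claim:
LHS = (1 + 1)² = 4
RHS = 1² + 1² = 2

Since LHS ≠ RHS, this pair disproves the claim, and no lexicographically smaller pair (x ≤ y, non-negative integers) does.

For instance (7, 7) is also a counterexample (LHS = 196, RHS = 98), but it's lexicographically larger.

Answer: (x, y) = (1, 1)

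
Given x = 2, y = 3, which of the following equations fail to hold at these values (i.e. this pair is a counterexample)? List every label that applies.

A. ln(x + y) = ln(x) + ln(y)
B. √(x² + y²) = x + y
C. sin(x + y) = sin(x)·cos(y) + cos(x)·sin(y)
A, B

Evaluating each claim at the given values:
A. LHS = ln(5) ≈ 1.609, RHS = ln(2) + ln(3) ≈ 1.792 → fails here (LHS ≠ RHS)
B. LHS = √(13) ≈ 3.606, RHS = 5 → fails here (LHS ≠ RHS)
C. LHS = sin(5) ≈ -0.9589, RHS = sin(2)·cos(3) + sin(3)·cos(2) ≈ -0.9589 → holds here (LHS = RHS)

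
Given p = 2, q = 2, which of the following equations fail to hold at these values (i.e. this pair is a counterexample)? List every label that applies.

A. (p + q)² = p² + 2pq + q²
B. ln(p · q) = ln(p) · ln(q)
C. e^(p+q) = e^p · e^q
B

Evaluating each claim at the given values:
A. LHS = 16, RHS = 16 → holds here (LHS = RHS)
B. LHS = ln(4) ≈ 1.386, RHS = ln(2)² ≈ 0.4805 → fails here (LHS ≠ RHS)
C. LHS = e^4 ≈ 54.6, RHS = e^4 ≈ 54.6 → holds here (LHS = RHS)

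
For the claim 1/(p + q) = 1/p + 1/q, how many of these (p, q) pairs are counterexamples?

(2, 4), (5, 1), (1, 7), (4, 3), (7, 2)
Testing each pair:
(2, 4): LHS = 1/6, RHS = 3/4 → counterexample
(5, 1): LHS = 1/6, RHS = 6/5 → counterexample
(1, 7): LHS = 1/8, RHS = 8/7 → counterexample
(4, 3): LHS = 1/7, RHS = 7/12 → counterexample
(7, 2): LHS = 1/9, RHS = 9/14 → counterexample

That makes 5 counterexamples.

Answer: 5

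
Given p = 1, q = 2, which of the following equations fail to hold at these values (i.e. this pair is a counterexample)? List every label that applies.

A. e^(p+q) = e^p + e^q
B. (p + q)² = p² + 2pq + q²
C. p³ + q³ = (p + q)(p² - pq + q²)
A

Evaluating each claim at the given values:
A. LHS = e^3 ≈ 20.09, RHS = e + e^2 ≈ 10.11 → fails here (LHS ≠ RHS)
B. LHS = 9, RHS = 9 → holds here (LHS = RHS)
C. LHS = 9, RHS = 9 → holds here (LHS = RHS)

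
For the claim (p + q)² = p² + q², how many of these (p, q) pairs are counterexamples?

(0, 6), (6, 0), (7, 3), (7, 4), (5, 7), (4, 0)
3

Testing each pair:
(0, 6): LHS = 36, RHS = 36 → satisfies claim
(6, 0): LHS = 36, RHS = 36 → satisfies claim
(7, 3): LHS = 100, RHS = 58 → counterexample
(7, 4): LHS = 121, RHS = 65 → counterexample
(5, 7): LHS = 144, RHS = 74 → counterexample
(4, 0): LHS = 16, RHS = 16 → satisfies claim

That makes 3 counterexamples.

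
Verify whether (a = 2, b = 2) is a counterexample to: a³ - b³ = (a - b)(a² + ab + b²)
No

Substituting a = 2, b = 2:
LHS = 2³ - 2³ = 0
RHS = (2 - 2)(2² + 2·2 + 2²) = 0

The sides agree, so this pair does not disprove the claim.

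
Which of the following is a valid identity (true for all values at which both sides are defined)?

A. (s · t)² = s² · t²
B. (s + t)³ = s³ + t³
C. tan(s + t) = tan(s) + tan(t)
A

A: holds — e.g. at (2, 5), both sides equal 100.
B: fails at (5, 8) — LHS = 2197, RHS = 637.
C: fails at (4, 4) — LHS = tan(8) ≈ -6.8, RHS = 2·tan(4) ≈ 2.316.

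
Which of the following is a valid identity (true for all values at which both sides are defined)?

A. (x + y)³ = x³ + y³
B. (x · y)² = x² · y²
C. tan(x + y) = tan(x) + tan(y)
A: fails at (1, 3) — LHS = 64, RHS = 28.
B: holds — e.g. at (1, 1), both sides equal 1.
C: fails at (6, 7) — LHS = tan(13) ≈ 0.463, RHS = tan(6) + tan(7) ≈ 0.5804.

Answer: B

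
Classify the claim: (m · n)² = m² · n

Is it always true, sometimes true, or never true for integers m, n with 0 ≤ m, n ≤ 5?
Sometimes true

It holds at (m, n) = (4, 1) (both sides equal 16), but fails at (m, n) = (3, 2) (LHS = 36, RHS = 18).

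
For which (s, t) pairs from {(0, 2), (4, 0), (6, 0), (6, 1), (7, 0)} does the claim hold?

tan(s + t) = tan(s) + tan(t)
Testing each pair:
(0, 2): LHS = tan(2) ≈ -2.185, RHS = tan(2) ≈ -2.185 → holds
(4, 0): LHS = tan(4) ≈ 1.158, RHS = tan(4) ≈ 1.158 → holds
(6, 0): LHS = tan(6) ≈ -0.291, RHS = tan(6) ≈ -0.291 → holds
(6, 1): LHS = tan(7) ≈ 0.8714, RHS = tan(6) + tan(1) ≈ 1.266 → fails
(7, 0): LHS = tan(7) ≈ 0.8714, RHS = tan(7) ≈ 0.8714 → holds

4 of 5 pairs satisfy the claim.

Answer: (0, 2), (4, 0), (6, 0), (7, 0)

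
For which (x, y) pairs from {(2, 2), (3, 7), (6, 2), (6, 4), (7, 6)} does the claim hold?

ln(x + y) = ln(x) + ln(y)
Testing each pair:
(2, 2): LHS = ln(4) ≈ 1.386, RHS = 2·ln(2) ≈ 1.386 → holds
(3, 7): LHS = ln(10) ≈ 2.303, RHS = ln(3) + ln(7) ≈ 3.045 → fails
(6, 2): LHS = ln(8) ≈ 2.079, RHS = ln(2) + ln(6) ≈ 2.485 → fails
(6, 4): LHS = ln(10) ≈ 2.303, RHS = ln(4) + ln(6) ≈ 3.178 → fails
(7, 6): LHS = ln(13) ≈ 2.565, RHS = ln(6) + ln(7) ≈ 3.738 → fails

1 of 5 pairs satisfies the claim.

Answer: (2, 2)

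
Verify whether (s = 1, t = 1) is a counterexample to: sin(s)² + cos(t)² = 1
Substituting s = 1, t = 1:
LHS = sin(1)² + cos(1)² = 1
RHS = 1

The sides agree, so this pair does not disprove the claim.

Answer: No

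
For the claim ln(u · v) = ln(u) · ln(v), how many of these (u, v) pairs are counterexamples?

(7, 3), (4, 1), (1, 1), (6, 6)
Testing each pair:
(7, 3): LHS = ln(21) ≈ 3.045, RHS = ln(3)·ln(7) ≈ 2.138 → counterexample
(4, 1): LHS = ln(4) ≈ 1.386, RHS = 0 → counterexample
(1, 1): LHS = 0, RHS = 0 → satisfies claim
(6, 6): LHS = ln(36) ≈ 3.584, RHS = ln(6)² ≈ 3.21 → counterexample

That makes 3 counterexamples.

Answer: 3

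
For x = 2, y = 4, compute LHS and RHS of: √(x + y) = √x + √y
LHS = √(2 + 4) = √(6) ≈ 2.449
RHS = √2 + √4 = √(2) + 2 ≈ 3.414

LHS ≠ RHS (they differ by about 0.9647), so the equation does not hold here.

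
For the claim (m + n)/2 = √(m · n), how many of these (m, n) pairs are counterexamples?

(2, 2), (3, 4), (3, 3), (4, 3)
2

Testing each pair:
(2, 2): LHS = 2, RHS = 2 → satisfies claim
(3, 4): LHS = 7/2, RHS = 2·√(3) ≈ 3.464 → counterexample
(3, 3): LHS = 3, RHS = 3 → satisfies claim
(4, 3): LHS = 7/2, RHS = 2·√(3) ≈ 3.464 → counterexample

That makes 2 counterexamples.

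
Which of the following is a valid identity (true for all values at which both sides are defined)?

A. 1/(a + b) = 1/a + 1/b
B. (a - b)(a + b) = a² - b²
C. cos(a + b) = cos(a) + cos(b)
A: fails at (6, 7) — LHS = 1/13, RHS = 13/42.
B: holds — e.g. at (3, 5), both sides equal -16.
C: fails at (2, 3) — LHS = cos(5) ≈ 0.2837, RHS = cos(3) + cos(2) ≈ -1.406.

Answer: B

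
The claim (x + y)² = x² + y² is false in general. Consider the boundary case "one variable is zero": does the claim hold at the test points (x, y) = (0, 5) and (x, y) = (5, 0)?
Yes, holds at both test points

At (0, 5): LHS = 25, RHS = 25 → equal
At (5, 0): LHS = 25, RHS = 25 → equal

So the claim does hold at both of these boundary points, even though it is not an identity.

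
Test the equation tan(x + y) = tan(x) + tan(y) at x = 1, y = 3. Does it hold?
Fails

Substituting x = 1, y = 3:

LHS = tan(1 + 3) = tan(4) ≈ 1.158
RHS = tan(1) + tan(3) ≈ 1.415

LHS ≠ RHS, so the equation does not hold at this point.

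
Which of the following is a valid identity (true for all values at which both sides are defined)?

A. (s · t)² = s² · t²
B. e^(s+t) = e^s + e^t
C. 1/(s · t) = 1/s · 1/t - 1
A: holds — e.g. at (4, 6), both sides equal 576.
B: fails at (3, 4) — LHS = e^7 ≈ 1097, RHS = e^3 + e^4 ≈ 74.68.
C: fails at (4, 6) — LHS = 1/24, RHS = -23/24.

Answer: A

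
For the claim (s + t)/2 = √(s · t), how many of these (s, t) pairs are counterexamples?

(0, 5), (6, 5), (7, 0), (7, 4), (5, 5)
Testing each pair:
(0, 5): LHS = 5/2, RHS = 0 → counterexample
(6, 5): LHS = 11/2, RHS = √(30) ≈ 5.477 → counterexample
(7, 0): LHS = 7/2, RHS = 0 → counterexample
(7, 4): LHS = 11/2, RHS = 2·√(7) ≈ 5.292 → counterexample
(5, 5): LHS = 5, RHS = 5 → satisfies claim

That makes 4 counterexamples.

Answer: 4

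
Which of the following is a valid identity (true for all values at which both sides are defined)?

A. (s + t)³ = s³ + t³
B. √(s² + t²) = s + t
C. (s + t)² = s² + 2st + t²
C

A: fails at (2, 4) — LHS = 216, RHS = 72.
B: fails at (6, 7) — LHS = √(85) ≈ 9.22, RHS = 13.
C: holds — e.g. at (2, 4), both sides equal 36.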